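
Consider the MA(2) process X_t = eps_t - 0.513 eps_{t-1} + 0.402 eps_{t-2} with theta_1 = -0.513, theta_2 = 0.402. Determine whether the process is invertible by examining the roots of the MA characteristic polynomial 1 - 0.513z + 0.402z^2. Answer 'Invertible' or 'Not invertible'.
\text{Invertible}

The MA(q) characteristic polynomial is P(z) = 1 - 0.513z + 0.402z^2.
Invertibility requires all roots to lie outside the unit circle, i.e. |z| > 1 for every root.
Set 1 + (-0.513) z + (0.402) z^2 = 0, i.e. a z^2 + b z + c = 0 with a = 0.402, b = -0.513, c = 1.
Discriminant D = b^2 - 4ac = (-0.513)^2 - 4*(0.402)*1 = 0.263169 - (1.608) = -1.344831.
D < 0, so the roots are the complex-conjugate pair z = (-b +/- i sqrt(-D)) / (2a) = 0.6381 +/- 1.4424i.
For a conjugate pair |z|^2 = z * conj(z) = (product of roots) = c/a = 1/(0.402) = 2.487562, so |z| = sqrt(2.487562) = 1.5772 for both roots.
Moduli of all roots: 1.5772, 1.5772.
All moduli strictly greater than 1? Yes.
Verdict: Invertible.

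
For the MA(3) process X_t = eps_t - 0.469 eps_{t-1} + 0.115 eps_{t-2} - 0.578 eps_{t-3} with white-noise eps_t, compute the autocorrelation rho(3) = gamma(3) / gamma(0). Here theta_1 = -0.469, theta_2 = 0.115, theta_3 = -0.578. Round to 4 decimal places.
\rho(3) = -0.3688

For an MA(q) process with theta_0 = 1, the autocovariance is
  gamma(k) = sigma^2 * sum_{i=0..q-k} theta_i * theta_{i+k},
and rho(k) = gamma(k) / gamma(0). Sigma^2 cancels.
  numerator   = (1)*(-0.578) = -0.578.
  denominator = (1)^2 + (-0.469)^2 + (0.115)^2 + (-0.578)^2 = 1.56727.
  rho(3) = -0.578 / 1.56727 = -0.3688.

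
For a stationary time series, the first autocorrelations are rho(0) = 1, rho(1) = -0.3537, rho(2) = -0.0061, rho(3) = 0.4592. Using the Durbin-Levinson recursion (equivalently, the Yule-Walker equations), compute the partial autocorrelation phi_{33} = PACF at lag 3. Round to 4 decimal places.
\phi_{33} = 0.4720

The PACF at lag k is phi_{kk}, the last component of the solution
to the Yule-Walker system G_k phi = r_k where
  (G_k)_{ij} = rho(|i - j|), (r_k)_i = rho(i), i,j = 1..k.
Equivalently, Durbin-Levinson gives phi_{kk} iteratively:
  phi_{11} = rho(1)
  phi_{kk} = [rho(k) - sum_{j=1..k-1} phi_{k-1,j} rho(k-j)]
            / [1 - sum_{j=1..k-1} phi_{k-1,j} rho(j)],
  phi_{k,j} = phi_{k-1,j} - phi_{kk} phi_{k-1,k-j},  j = 1..k-1.
Step k = 1:
  phi_11 = rho(1) = -0.3537.
Step k = 2:
  phi_22 = [rho(2) - phi_11 rho(1)] / [1 - phi_11 rho(1)] = [-0.0061 - (-0.3537)(-0.3537)] / [1 - (-0.3537)(-0.3537)]
         = -0.13120369 / 0.87489631 = -0.149965.
  Update: phi_21 = phi_11 - phi_22 phi_11 = -0.3537 - (-0.149965)(-0.3537) = -0.406743.
Step k = 3:
  phi_33 = [rho(3) - phi_21 rho(2) - phi_22 rho(1)] / [1 - phi_21 rho(1) - phi_22 rho(2)]
    numerator   = 0.4592 - (-0.406743)(-0.0061) - (-0.149965)(-0.3537) = 0.4036763
    denominator = 1 - (-0.406743)(-0.3537) - (-0.149965)(-0.0061) = 0.85522037
  phi_33 = 0.4036763 / 0.85522037 = 0.472.
Therefore phi_{33} = 0.4720.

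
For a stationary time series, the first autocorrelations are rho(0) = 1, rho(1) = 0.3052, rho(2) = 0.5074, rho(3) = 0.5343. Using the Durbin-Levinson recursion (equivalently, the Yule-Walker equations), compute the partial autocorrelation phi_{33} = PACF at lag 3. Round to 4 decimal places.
\phi_{33} = 0.4330

The PACF at lag k is phi_{kk}, the last component of the solution
to the Yule-Walker system G_k phi = r_k where
  (G_k)_{ij} = rho(|i - j|), (r_k)_i = rho(i), i,j = 1..k.
Equivalently, Durbin-Levinson gives phi_{kk} iteratively:
  phi_{11} = rho(1)
  phi_{kk} = [rho(k) - sum_{j=1..k-1} phi_{k-1,j} rho(k-j)]
            / [1 - sum_{j=1..k-1} phi_{k-1,j} rho(j)],
  phi_{k,j} = phi_{k-1,j} - phi_{kk} phi_{k-1,k-j},  j = 1..k-1.
Step k = 1:
  phi_11 = rho(1) = 0.3052.
Step k = 2:
  phi_22 = [rho(2) - phi_11 rho(1)] / [1 - phi_11 rho(1)] = [0.5074 - (0.3052)(0.3052)] / [1 - (0.3052)(0.3052)]
         = 0.41425296 / 0.90685296 = 0.456803.
  Update: phi_21 = phi_11 - phi_22 phi_11 = 0.3052 - (0.456803)(0.3052) = 0.165784.
Step k = 3:
  phi_33 = [rho(3) - phi_21 rho(2) - phi_22 rho(1)] / [1 - phi_21 rho(1) - phi_22 rho(2)]
    numerator   = 0.5343 - (0.165784)(0.5074) - (0.456803)(0.3052) = 0.31076509
    denominator = 1 - (0.165784)(0.3052) - (0.456803)(0.5074) = 0.71762105
  phi_33 = 0.31076509 / 0.71762105 = 0.433.
Therefore phi_{33} = 0.4330.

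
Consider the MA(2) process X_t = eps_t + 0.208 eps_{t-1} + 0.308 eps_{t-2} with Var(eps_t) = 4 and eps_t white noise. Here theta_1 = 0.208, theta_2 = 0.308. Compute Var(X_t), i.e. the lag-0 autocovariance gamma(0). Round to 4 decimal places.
\gamma(0) = 4.5525

For an MA(q) process X_t = eps_t + sum_i theta_i eps_{t-i} with
Var(eps_t) = sigma^2, the variance is
  gamma(0) = sigma^2 * (1 + sum_i theta_i^2).
  sum_i theta_i^2 = (0.208)^2 + (0.308)^2 = 0.043264 + 0.094864 = 0.138128.
  gamma(0) = 4 * (1 + 0.138128) = 4 * 1.138128 = 4.552512, which rounds to 4.5525.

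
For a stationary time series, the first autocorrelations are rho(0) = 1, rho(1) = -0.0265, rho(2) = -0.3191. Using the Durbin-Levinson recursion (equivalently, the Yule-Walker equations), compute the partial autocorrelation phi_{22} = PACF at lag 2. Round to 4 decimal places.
\phi_{22} = -0.3200

The PACF at lag k is phi_{kk}, the last component of the solution
to the Yule-Walker system G_k phi = r_k where
  (G_k)_{ij} = rho(|i - j|), (r_k)_i = rho(i), i,j = 1..k.
Equivalently, Durbin-Levinson gives phi_{kk} iteratively:
  phi_{11} = rho(1)
  phi_{kk} = [rho(k) - sum_{j=1..k-1} phi_{k-1,j} rho(k-j)]
            / [1 - sum_{j=1..k-1} phi_{k-1,j} rho(j)],
  phi_{k,j} = phi_{k-1,j} - phi_{kk} phi_{k-1,k-j},  j = 1..k-1.
Step k = 1:
  phi_11 = rho(1) = -0.0265.
Step k = 2:
  phi_22 = [rho(2) - phi_11 rho(1)] / [1 - phi_11 rho(1)] = [-0.3191 - (-0.0265)(-0.0265)] / [1 - (-0.0265)(-0.0265)]
         = -0.31980225 / 0.99929775 = -0.32.
Therefore phi_{22} = -0.3200.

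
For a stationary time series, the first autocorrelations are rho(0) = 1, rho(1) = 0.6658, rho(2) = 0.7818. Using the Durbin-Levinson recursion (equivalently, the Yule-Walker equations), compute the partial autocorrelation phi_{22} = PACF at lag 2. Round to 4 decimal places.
\phi_{22} = 0.6081

The PACF at lag k is phi_{kk}, the last component of the solution
to the Yule-Walker system G_k phi = r_k where
  (G_k)_{ij} = rho(|i - j|), (r_k)_i = rho(i), i,j = 1..k.
Equivalently, Durbin-Levinson gives phi_{kk} iteratively:
  phi_{11} = rho(1)
  phi_{kk} = [rho(k) - sum_{j=1..k-1} phi_{k-1,j} rho(k-j)]
            / [1 - sum_{j=1..k-1} phi_{k-1,j} rho(j)],
  phi_{k,j} = phi_{k-1,j} - phi_{kk} phi_{k-1,k-j},  j = 1..k-1.
Step k = 1:
  phi_11 = rho(1) = 0.6658.
Step k = 2:
  phi_22 = [rho(2) - phi_11 rho(1)] / [1 - phi_11 rho(1)] = [0.7818 - (0.6658)(0.6658)] / [1 - (0.6658)(0.6658)]
         = 0.33851036 / 0.55671036 = 0.6081.
Therefore phi_{22} = 0.6081.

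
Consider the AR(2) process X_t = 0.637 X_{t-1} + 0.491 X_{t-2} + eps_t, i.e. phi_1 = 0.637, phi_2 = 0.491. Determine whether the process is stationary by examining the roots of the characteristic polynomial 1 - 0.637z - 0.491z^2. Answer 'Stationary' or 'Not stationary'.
\text{Not stationary}

The AR(p) characteristic polynomial is P(z) = 1 - 0.637z - 0.491z^2.
Stationarity requires all roots to lie outside the unit circle, i.e. |z| > 1 for every root.
Set 1 + (-0.637) z + (-0.491) z^2 = 0, i.e. a z^2 + b z + c = 0 with a = -0.491, b = -0.637, c = 1.
Discriminant D = b^2 - 4ac = (-0.637)^2 - 4*(-0.491)*1 = 0.405769 - (-1.964) = 2.369769.
D >= 0, so the roots are real: z = (-b +/- sqrt(D)) / (2a) = (0.637 +/- 1.539405) / (-0.982).
  z_1 = (0.637 + 1.539405) / (-0.982) = -2.2163,   |z_1| = 2.2163.
  z_2 = (0.637 - 1.539405) / (-0.982) = 0.9189,   |z_2| = 0.9189.
Moduli of all roots: 2.2163, 0.9189.
All moduli strictly greater than 1? No.
Verdict: Not stationary.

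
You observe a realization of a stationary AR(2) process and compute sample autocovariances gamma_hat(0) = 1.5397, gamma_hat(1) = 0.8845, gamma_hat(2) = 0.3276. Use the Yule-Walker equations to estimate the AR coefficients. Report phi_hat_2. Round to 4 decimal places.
\hat\phi_{2} = -0.1750

The Yule-Walker equations for an AR(p) process read, in matrix form,
  Gamma_p phi = r_p,   with   (Gamma_p)_{ij} = gamma(|i - j|),
                       (r_p)_i = gamma(i),   i,j = 1..p.
Substitute the sample gammas (Toeplitz matrix and right-hand side of size 2):
  Gamma_p = [[1.5397, 0.8845], [0.8845, 1.5397]]
  r_p     = [0.8845, 0.3276]
Written out:
  1.5397 phi_1 + 0.8845 phi_2 = 0.8845
  0.8845 phi_1 + 1.5397 phi_2 = 0.3276
Solve by Cramer's rule:
  det = gamma(0)^2 - gamma(1)^2 = (1.5397)^2 - (0.8845)^2 = 2.37067609 - 0.78234025 = 1.58833584
  phi_hat_1 = [gamma(1) gamma(0) - gamma(1) gamma(2)] / det = [(0.8845)(1.5397) - (0.8845)(0.3276)] / 1.58833584 = 1.07210245 / 1.58833584 = 0.675
  phi_hat_2 = [gamma(0) gamma(2) - gamma(1)^2] / det = [(1.5397)(0.3276) - (0.8845)^2] / 1.58833584 = -0.27793453 / 1.58833584 = -0.175
So phi_hat = [0.6750, -0.1750].
Therefore phi_hat_2 = -0.1750.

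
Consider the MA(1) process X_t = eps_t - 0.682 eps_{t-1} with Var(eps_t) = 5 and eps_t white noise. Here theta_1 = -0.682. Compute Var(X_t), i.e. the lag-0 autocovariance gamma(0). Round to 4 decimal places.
\gamma(0) = 7.3256

For an MA(q) process X_t = eps_t + sum_i theta_i eps_{t-i} with
Var(eps_t) = sigma^2, the variance is
  gamma(0) = sigma^2 * (1 + sum_i theta_i^2).
  sum_i theta_i^2 = (-0.682)^2 = 0.465124.
  gamma(0) = 5 * (1 + 0.465124) = 5 * 1.465124 = 7.32562, which rounds to 7.3256.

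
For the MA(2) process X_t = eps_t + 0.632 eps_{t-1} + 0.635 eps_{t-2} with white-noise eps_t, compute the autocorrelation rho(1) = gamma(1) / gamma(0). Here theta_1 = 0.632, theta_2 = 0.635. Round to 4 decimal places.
\rho(1) = 0.5732

For an MA(q) process with theta_0 = 1, the autocovariance is
  gamma(k) = sigma^2 * sum_{i=0..q-k} theta_i * theta_{i+k},
and rho(k) = gamma(k) / gamma(0). Sigma^2 cancels.
  numerator   = (1)*(0.632) + (0.632)*(0.635) = 1.03332.
  denominator = (1)^2 + (0.632)^2 + (0.635)^2 = 1.802649.
  rho(1) = 1.03332 / 1.802649 = 0.5732.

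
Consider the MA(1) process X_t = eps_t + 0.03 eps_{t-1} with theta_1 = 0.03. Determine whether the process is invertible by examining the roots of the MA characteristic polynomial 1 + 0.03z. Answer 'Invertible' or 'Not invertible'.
\text{Invertible}

The MA(q) characteristic polynomial is P(z) = 1 + 0.03z.
Invertibility requires all roots to lie outside the unit circle, i.e. |z| > 1 for every root.
This is linear in z: 1 + (0.03) z = 0  =>  z = -1/(0.03) = -33.333333,  |z| = 33.333333.
Moduli of all roots: 33.3333.
All moduli strictly greater than 1? Yes.
Verdict: Invertible.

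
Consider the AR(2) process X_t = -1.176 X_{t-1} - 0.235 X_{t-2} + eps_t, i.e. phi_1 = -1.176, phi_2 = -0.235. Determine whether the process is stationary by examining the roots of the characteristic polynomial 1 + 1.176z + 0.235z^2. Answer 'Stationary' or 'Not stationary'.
\text{Stationary}

The AR(p) characteristic polynomial is P(z) = 1 + 1.176z + 0.235z^2.
Stationarity requires all roots to lie outside the unit circle, i.e. |z| > 1 for every root.
Set 1 + (1.176) z + (0.235) z^2 = 0, i.e. a z^2 + b z + c = 0 with a = 0.235, b = 1.176, c = 1.
Discriminant D = b^2 - 4ac = (1.176)^2 - 4*(0.235)*1 = 1.382976 - (0.94) = 0.442976.
D >= 0, so the roots are real: z = (-b +/- sqrt(D)) / (2a) = (-1.176 +/- 0.665564) / (0.47).
  z_1 = (-1.176 + 0.665564) / (0.47) = -1.086,   |z_1| = 1.086.
  z_2 = (-1.176 - 0.665564) / (0.47) = -3.9182,   |z_2| = 3.9182.
Moduli of all roots: 1.0860, 3.9182.
All moduli strictly greater than 1? Yes.
Verdict: Stationary.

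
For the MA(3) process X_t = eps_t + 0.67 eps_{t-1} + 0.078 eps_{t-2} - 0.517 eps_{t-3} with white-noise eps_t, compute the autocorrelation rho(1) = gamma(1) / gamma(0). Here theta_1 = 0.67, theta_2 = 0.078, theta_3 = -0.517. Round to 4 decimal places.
\rho(1) = 0.3960

For an MA(q) process with theta_0 = 1, the autocovariance is
  gamma(k) = sigma^2 * sum_{i=0..q-k} theta_i * theta_{i+k},
and rho(k) = gamma(k) / gamma(0). Sigma^2 cancels.
  numerator   = (1)*(0.67) + (0.67)*(0.078) + (0.078)*(-0.517) = 0.681934.
  denominator = (1)^2 + (0.67)^2 + (0.078)^2 + (-0.517)^2 = 1.722273.
  rho(1) = 0.681934 / 1.722273 = 0.3960.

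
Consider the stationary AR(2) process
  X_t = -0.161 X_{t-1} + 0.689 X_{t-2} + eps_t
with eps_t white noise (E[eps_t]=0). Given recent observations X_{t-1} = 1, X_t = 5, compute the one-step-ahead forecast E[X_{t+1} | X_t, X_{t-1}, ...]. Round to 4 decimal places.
E[X_{t+1} \mid \mathcal F_t] = -0.1160

For an AR(p) model X_t = c + sum_i phi_i X_{t-i} + eps_t, the
one-step-ahead conditional mean is
  E[X_{t+1} | X_t, ...] = c + sum_i phi_i X_{t+1-i}.
Substitute known values:
  E[X_{t+1} | ...] = (-0.161) * (5) + (0.689) * (1)
                   = -0.1160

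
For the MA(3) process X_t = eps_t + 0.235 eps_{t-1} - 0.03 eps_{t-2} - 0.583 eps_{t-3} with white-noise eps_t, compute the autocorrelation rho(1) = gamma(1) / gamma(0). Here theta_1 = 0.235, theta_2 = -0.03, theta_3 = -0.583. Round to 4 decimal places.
\rho(1) = 0.1758

For an MA(q) process with theta_0 = 1, the autocovariance is
  gamma(k) = sigma^2 * sum_{i=0..q-k} theta_i * theta_{i+k},
and rho(k) = gamma(k) / gamma(0). Sigma^2 cancels.
  numerator   = (1)*(0.235) + (0.235)*(-0.03) + (-0.03)*(-0.583) = 0.24544.
  denominator = (1)^2 + (0.235)^2 + (-0.03)^2 + (-0.583)^2 = 1.396014.
  rho(1) = 0.24544 / 1.396014 = 0.1758.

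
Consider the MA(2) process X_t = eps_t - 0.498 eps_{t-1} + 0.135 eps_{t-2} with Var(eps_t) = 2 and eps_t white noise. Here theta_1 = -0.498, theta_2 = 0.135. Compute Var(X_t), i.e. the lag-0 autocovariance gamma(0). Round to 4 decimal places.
\gamma(0) = 2.5325

For an MA(q) process X_t = eps_t + sum_i theta_i eps_{t-i} with
Var(eps_t) = sigma^2, the variance is
  gamma(0) = sigma^2 * (1 + sum_i theta_i^2).
  sum_i theta_i^2 = (-0.498)^2 + (0.135)^2 = 0.248004 + 0.018225 = 0.266229.
  gamma(0) = 2 * (1 + 0.266229) = 2 * 1.266229 = 2.532458, which rounds to 2.5325.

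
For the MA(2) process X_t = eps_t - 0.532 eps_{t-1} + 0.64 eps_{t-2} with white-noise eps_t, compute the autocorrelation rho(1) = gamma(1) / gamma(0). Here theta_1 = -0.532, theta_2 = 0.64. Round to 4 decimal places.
\rho(1) = -0.5155

For an MA(q) process with theta_0 = 1, the autocovariance is
  gamma(k) = sigma^2 * sum_{i=0..q-k} theta_i * theta_{i+k},
and rho(k) = gamma(k) / gamma(0). Sigma^2 cancels.
  numerator   = (1)*(-0.532) + (-0.532)*(0.64) = -0.87248.
  denominator = (1)^2 + (-0.532)^2 + (0.64)^2 = 1.692624.
  rho(1) = -0.87248 / 1.692624 = -0.5155.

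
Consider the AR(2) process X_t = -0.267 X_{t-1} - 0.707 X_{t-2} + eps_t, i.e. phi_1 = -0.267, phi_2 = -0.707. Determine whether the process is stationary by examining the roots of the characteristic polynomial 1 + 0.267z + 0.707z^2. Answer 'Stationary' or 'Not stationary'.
\text{Stationary}

The AR(p) characteristic polynomial is P(z) = 1 + 0.267z + 0.707z^2.
Stationarity requires all roots to lie outside the unit circle, i.e. |z| > 1 for every root.
Set 1 + (0.267) z + (0.707) z^2 = 0, i.e. a z^2 + b z + c = 0 with a = 0.707, b = 0.267, c = 1.
Discriminant D = b^2 - 4ac = (0.267)^2 - 4*(0.707)*1 = 0.071289 - (2.828) = -2.756711.
D < 0, so the roots are the complex-conjugate pair z = (-b +/- i sqrt(-D)) / (2a) = -0.1888 +/- 1.1742i.
For a conjugate pair |z|^2 = z * conj(z) = (product of roots) = c/a = 1/(0.707) = 1.414427, so |z| = sqrt(1.414427) = 1.1893 for both roots.
Moduli of all roots: 1.1893, 1.1893.
All moduli strictly greater than 1? Yes.
Verdict: Stationary.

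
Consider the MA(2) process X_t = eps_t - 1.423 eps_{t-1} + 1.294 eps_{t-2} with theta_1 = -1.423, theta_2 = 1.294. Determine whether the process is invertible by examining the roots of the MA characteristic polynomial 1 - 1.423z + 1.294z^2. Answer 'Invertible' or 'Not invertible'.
\text{Not invertible}

The MA(q) characteristic polynomial is P(z) = 1 - 1.423z + 1.294z^2.
Invertibility requires all roots to lie outside the unit circle, i.e. |z| > 1 for every root.
Set 1 + (-1.423) z + (1.294) z^2 = 0, i.e. a z^2 + b z + c = 0 with a = 1.294, b = -1.423, c = 1.
Discriminant D = b^2 - 4ac = (-1.423)^2 - 4*(1.294)*1 = 2.024929 - (5.176) = -3.151071.
D < 0, so the roots are the complex-conjugate pair z = (-b +/- i sqrt(-D)) / (2a) = 0.5498 +/- 0.6859i.
For a conjugate pair |z|^2 = z * conj(z) = (product of roots) = c/a = 1/(1.294) = 0.772798, so |z| = sqrt(0.772798) = 0.8791 for both roots.
Moduli of all roots: 0.8791, 0.8791.
All moduli strictly greater than 1? No.
Verdict: Not invertible.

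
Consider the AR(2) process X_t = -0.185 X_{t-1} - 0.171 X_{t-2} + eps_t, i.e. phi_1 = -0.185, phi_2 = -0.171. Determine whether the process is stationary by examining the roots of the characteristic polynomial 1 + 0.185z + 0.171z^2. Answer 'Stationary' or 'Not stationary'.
\text{Stationary}

The AR(p) characteristic polynomial is P(z) = 1 + 0.185z + 0.171z^2.
Stationarity requires all roots to lie outside the unit circle, i.e. |z| > 1 for every root.
Set 1 + (0.185) z + (0.171) z^2 = 0, i.e. a z^2 + b z + c = 0 with a = 0.171, b = 0.185, c = 1.
Discriminant D = b^2 - 4ac = (0.185)^2 - 4*(0.171)*1 = 0.034225 - (0.684) = -0.649775.
D < 0, so the roots are the complex-conjugate pair z = (-b +/- i sqrt(-D)) / (2a) = -0.5409 +/- 2.357i.
For a conjugate pair |z|^2 = z * conj(z) = (product of roots) = c/a = 1/(0.171) = 5.847953, so |z| = sqrt(5.847953) = 2.4183 for both roots.
Moduli of all roots: 2.4183, 2.4183.
All moduli strictly greater than 1? Yes.
Verdict: Stationary.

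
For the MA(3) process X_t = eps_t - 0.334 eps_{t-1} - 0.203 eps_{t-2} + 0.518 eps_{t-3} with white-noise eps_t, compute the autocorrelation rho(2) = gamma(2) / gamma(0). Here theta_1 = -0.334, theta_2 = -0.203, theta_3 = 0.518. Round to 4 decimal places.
\rho(2) = -0.2646

For an MA(q) process with theta_0 = 1, the autocovariance is
  gamma(k) = sigma^2 * sum_{i=0..q-k} theta_i * theta_{i+k},
and rho(k) = gamma(k) / gamma(0). Sigma^2 cancels.
  numerator   = (1)*(-0.203) + (-0.334)*(0.518) = -0.376012.
  denominator = (1)^2 + (-0.334)^2 + (-0.203)^2 + (0.518)^2 = 1.421089.
  rho(2) = -0.376012 / 1.421089 = -0.2646.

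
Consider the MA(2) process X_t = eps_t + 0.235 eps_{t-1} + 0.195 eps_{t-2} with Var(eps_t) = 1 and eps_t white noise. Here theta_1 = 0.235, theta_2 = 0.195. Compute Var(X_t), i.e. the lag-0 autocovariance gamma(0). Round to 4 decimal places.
\gamma(0) = 1.0933

For an MA(q) process X_t = eps_t + sum_i theta_i eps_{t-i} with
Var(eps_t) = sigma^2, the variance is
  gamma(0) = sigma^2 * (1 + sum_i theta_i^2).
  sum_i theta_i^2 = (0.235)^2 + (0.195)^2 = 0.055225 + 0.038025 = 0.09325.
  gamma(0) = 1 * (1 + 0.09325) = 1 * 1.09325 = 1.09325, which rounds to 1.0933.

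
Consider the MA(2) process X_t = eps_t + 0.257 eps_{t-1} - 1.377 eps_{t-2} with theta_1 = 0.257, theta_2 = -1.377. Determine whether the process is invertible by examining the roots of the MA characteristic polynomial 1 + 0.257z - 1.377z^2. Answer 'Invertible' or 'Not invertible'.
\text{Not invertible}

The MA(q) characteristic polynomial is P(z) = 1 + 0.257z - 1.377z^2.
Invertibility requires all roots to lie outside the unit circle, i.e. |z| > 1 for every root.
Set 1 + (0.257) z + (-1.377) z^2 = 0, i.e. a z^2 + b z + c = 0 with a = -1.377, b = 0.257, c = 1.
Discriminant D = b^2 - 4ac = (0.257)^2 - 4*(-1.377)*1 = 0.066049 - (-5.508) = 5.574049.
D >= 0, so the roots are real: z = (-b +/- sqrt(D)) / (2a) = (-0.257 +/- 2.360942) / (-2.754).
  z_1 = (-0.257 + 2.360942) / (-2.754) = -0.764,   |z_1| = 0.764.
  z_2 = (-0.257 - 2.360942) / (-2.754) = 0.9506,   |z_2| = 0.9506.
Moduli of all roots: 0.7640, 0.9506.
All moduli strictly greater than 1? No.
Verdict: Not invertible.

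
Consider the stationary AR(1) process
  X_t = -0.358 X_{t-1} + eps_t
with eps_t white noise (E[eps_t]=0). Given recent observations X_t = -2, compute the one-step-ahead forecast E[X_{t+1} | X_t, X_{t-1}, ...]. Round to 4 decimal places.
E[X_{t+1} \mid \mathcal F_t] = 0.7160

For an AR(p) model X_t = c + sum_i phi_i X_{t-i} + eps_t, the
one-step-ahead conditional mean is
  E[X_{t+1} | X_t, ...] = c + sum_i phi_i X_{t+1-i}.
Substitute known values:
  E[X_{t+1} | ...] = (-0.358) * (-2)
                   = 0.7160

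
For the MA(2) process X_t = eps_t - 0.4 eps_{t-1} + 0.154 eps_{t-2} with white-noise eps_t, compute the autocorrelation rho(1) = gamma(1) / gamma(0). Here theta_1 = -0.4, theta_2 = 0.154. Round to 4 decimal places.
\rho(1) = -0.3900

For an MA(q) process with theta_0 = 1, the autocovariance is
  gamma(k) = sigma^2 * sum_{i=0..q-k} theta_i * theta_{i+k},
and rho(k) = gamma(k) / gamma(0). Sigma^2 cancels.
  numerator   = (1)*(-0.4) + (-0.4)*(0.154) = -0.4616.
  denominator = (1)^2 + (-0.4)^2 + (0.154)^2 = 1.183716.
  rho(1) = -0.4616 / 1.183716 = -0.3900.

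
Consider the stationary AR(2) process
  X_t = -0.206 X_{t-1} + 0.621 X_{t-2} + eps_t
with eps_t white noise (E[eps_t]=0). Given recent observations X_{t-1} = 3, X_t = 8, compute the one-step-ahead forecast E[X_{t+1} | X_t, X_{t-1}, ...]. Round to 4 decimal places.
E[X_{t+1} \mid \mathcal F_t] = 0.2150

For an AR(p) model X_t = c + sum_i phi_i X_{t-i} + eps_t, the
one-step-ahead conditional mean is
  E[X_{t+1} | X_t, ...] = c + sum_i phi_i X_{t+1-i}.
Substitute known values:
  E[X_{t+1} | ...] = (-0.206) * (8) + (0.621) * (3)
                   = 0.2150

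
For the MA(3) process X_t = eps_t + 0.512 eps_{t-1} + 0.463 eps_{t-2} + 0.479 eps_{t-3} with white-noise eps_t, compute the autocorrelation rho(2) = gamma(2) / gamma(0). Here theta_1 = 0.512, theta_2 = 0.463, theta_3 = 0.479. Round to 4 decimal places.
\rho(2) = 0.4152

For an MA(q) process with theta_0 = 1, the autocovariance is
  gamma(k) = sigma^2 * sum_{i=0..q-k} theta_i * theta_{i+k},
and rho(k) = gamma(k) / gamma(0). Sigma^2 cancels.
  numerator   = (1)*(0.463) + (0.512)*(0.479) = 0.708248.
  denominator = (1)^2 + (0.512)^2 + (0.463)^2 + (0.479)^2 = 1.705954.
  rho(2) = 0.708248 / 1.705954 = 0.4152.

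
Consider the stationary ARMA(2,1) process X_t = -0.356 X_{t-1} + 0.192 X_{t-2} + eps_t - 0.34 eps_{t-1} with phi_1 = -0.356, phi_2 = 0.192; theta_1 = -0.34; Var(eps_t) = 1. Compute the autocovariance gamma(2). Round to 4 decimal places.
\gamma(2) = 0.7859

Multiply the model equation by X_{t-k} and take expectations. With theta_0 = psi_0 = 1 and psi_j the MA(infinity) weights, this gives
  gamma(k) - sum_i phi_i gamma(k-i) = c_k,
  c_k = sigma^2 * sum_{j=k..q} theta_j psi_{j-k}   (c_k = 0 for k > q),
using gamma(-m) = gamma(m).
psi-weights needed (psi_j = theta_j + sum_i phi_i psi_{j-i}):
  psi_1 = theta_1 + phi_1 = -0.34 + (-0.356) = -0.696
Right-hand sides:
  c_0 = sigma^2 (1 + theta_1 psi_1) = 1 * (1 + (-0.34)(-0.696)) = 1 * 1.23664 = 1.23664
  c_1 = sigma^2 theta_1 = 1 * (-0.34) = -0.34
  c_2 = 0
Equations for k = 0, 1, 2 (AR order 2, c_2 = 0):
  (E0) gamma(0) = phi_1 gamma(1) + phi_2 gamma(2) + c_0
  (E1) gamma(1) = phi_1 gamma(0) + phi_2 gamma(1) + c_1
  (E2) gamma(2) = phi_1 gamma(1) + phi_2 gamma(0)
From (E1): gamma(1) = A gamma(0) + B with
  A = phi_1 / (1 - phi_2) = -0.356 / 0.808 = -0.440594,   B = c_1 / (1 - phi_2) = -0.34 / 0.808 = -0.420792.
Insert (E2) into (E0): gamma(0) (1 - phi_2^2) = phi_1 (1 + phi_2) gamma(1) + c_0.
  phi_1 (1 + phi_2) = (-0.356)(1.192) = -0.424352,   1 - phi_2^2 = 0.963136.
Replace gamma(1) by A gamma(0) + B and collect gamma(0):
  gamma(0) [0.963136 - (-0.424352)(-0.440594)] = (-0.424352)(-0.420792) + 1.23664
  gamma(0) * 0.776169 = 1.415204
  gamma(0) = 1.415204 / 0.776169 = 1.823319.
  gamma(1) = A gamma(0) + B = (-0.440594)(1.823319) + (-0.420792) = -1.224136.
  gamma(2) = phi_1 gamma(1) + phi_2 gamma(0) = (-0.356)(-1.224136) + (0.192)(1.823319) = 0.78587.
Therefore gamma(2) = 0.7859 (to 4 decimal places).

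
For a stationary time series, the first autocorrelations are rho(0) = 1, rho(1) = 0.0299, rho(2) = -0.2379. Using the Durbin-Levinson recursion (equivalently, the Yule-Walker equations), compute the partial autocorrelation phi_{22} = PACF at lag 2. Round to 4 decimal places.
\phi_{22} = -0.2390

The PACF at lag k is phi_{kk}, the last component of the solution
to the Yule-Walker system G_k phi = r_k where
  (G_k)_{ij} = rho(|i - j|), (r_k)_i = rho(i), i,j = 1..k.
Equivalently, Durbin-Levinson gives phi_{kk} iteratively:
  phi_{11} = rho(1)
  phi_{kk} = [rho(k) - sum_{j=1..k-1} phi_{k-1,j} rho(k-j)]
            / [1 - sum_{j=1..k-1} phi_{k-1,j} rho(j)],
  phi_{k,j} = phi_{k-1,j} - phi_{kk} phi_{k-1,k-j},  j = 1..k-1.
Step k = 1:
  phi_11 = rho(1) = 0.0299.
Step k = 2:
  phi_22 = [rho(2) - phi_11 rho(1)] / [1 - phi_11 rho(1)] = [-0.2379 - (0.0299)(0.0299)] / [1 - (0.0299)(0.0299)]
         = -0.23879401 / 0.99910599 = -0.239.
Therefore phi_{22} = -0.2390.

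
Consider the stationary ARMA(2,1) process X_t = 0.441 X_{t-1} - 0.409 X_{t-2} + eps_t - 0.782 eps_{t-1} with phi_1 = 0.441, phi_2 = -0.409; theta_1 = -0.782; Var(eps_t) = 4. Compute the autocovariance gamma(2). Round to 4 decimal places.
\gamma(2) = -2.5981

Multiply the model equation by X_{t-k} and take expectations. With theta_0 = psi_0 = 1 and psi_j the MA(infinity) weights, this gives
  gamma(k) - sum_i phi_i gamma(k-i) = c_k,
  c_k = sigma^2 * sum_{j=k..q} theta_j psi_{j-k}   (c_k = 0 for k > q),
using gamma(-m) = gamma(m).
psi-weights needed (psi_j = theta_j + sum_i phi_i psi_{j-i}):
  psi_1 = theta_1 + phi_1 = -0.782 + (0.441) = -0.341
Right-hand sides:
  c_0 = sigma^2 (1 + theta_1 psi_1) = 4 * (1 + (-0.782)(-0.341)) = 4 * 1.266662 = 5.066648
  c_1 = sigma^2 theta_1 = 4 * (-0.782) = -3.128
  c_2 = 0
Equations for k = 0, 1, 2 (AR order 2, c_2 = 0):
  (E0) gamma(0) = phi_1 gamma(1) + phi_2 gamma(2) + c_0
  (E1) gamma(1) = phi_1 gamma(0) + phi_2 gamma(1) + c_1
  (E2) gamma(2) = phi_1 gamma(1) + phi_2 gamma(0)
From (E1): gamma(1) = A gamma(0) + B with
  A = phi_1 / (1 - phi_2) = 0.441 / 1.409 = 0.312988,   B = c_1 / (1 - phi_2) = -3.128 / 1.409 = -2.220014.
Insert (E2) into (E0): gamma(0) (1 - phi_2^2) = phi_1 (1 + phi_2) gamma(1) + c_0.
  phi_1 (1 + phi_2) = (0.441)(0.591) = 0.260631,   1 - phi_2^2 = 0.832719.
Replace gamma(1) by A gamma(0) + B and collect gamma(0):
  gamma(0) [0.832719 - (0.260631)(0.312988)] = (0.260631)(-2.220014) + 5.066648
  gamma(0) * 0.751145 = 4.488043
  gamma(0) = 4.488043 / 0.751145 = 5.974939.
  gamma(1) = A gamma(0) + B = (0.312988)(5.974939) + (-2.220014) = -0.34993.
  gamma(2) = phi_1 gamma(1) + phi_2 gamma(0) = (0.441)(-0.34993) + (-0.409)(5.974939) = -2.598069.
Therefore gamma(2) = -2.5981 (to 4 decimal places).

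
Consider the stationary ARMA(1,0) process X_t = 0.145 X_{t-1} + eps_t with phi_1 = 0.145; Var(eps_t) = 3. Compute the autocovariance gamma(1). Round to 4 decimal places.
\gamma(1) = 0.4443

Multiply the model equation by X_{t-k} and take expectations. With theta_0 = psi_0 = 1 and psi_j the MA(infinity) weights, this gives
  gamma(k) - sum_i phi_i gamma(k-i) = c_k,
  c_k = sigma^2 * sum_{j=k..q} theta_j psi_{j-k}   (c_k = 0 for k > q),
using gamma(-m) = gamma(m).
Pure AR (q = 0): c_0 = sigma^2 = 3, c_k = 0 for k >= 1.
Equations for k = 0 and k = 1 (AR order 1):
  gamma(0) = phi_1 gamma(1) + c_0
  gamma(1) = phi_1 gamma(0) + c_1
Substituting the second into the first: gamma(0) (1 - phi_1^2) = c_0 + phi_1 c_1, so
  gamma(0) = c_0 / (1 - phi_1^2) = 3 / (1 - (0.145)^2) = 3 / 0.978975 = 3.06443.
  gamma(1) = phi_1 gamma(0) = (0.145)(3.06443) = 0.444342.
Therefore gamma(1) = 0.4443 (to 4 decimal places).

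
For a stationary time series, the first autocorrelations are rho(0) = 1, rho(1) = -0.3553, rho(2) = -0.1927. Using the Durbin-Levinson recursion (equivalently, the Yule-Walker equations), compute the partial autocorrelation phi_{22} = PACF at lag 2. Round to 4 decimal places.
\phi_{22} = -0.3650

The PACF at lag k is phi_{kk}, the last component of the solution
to the Yule-Walker system G_k phi = r_k where
  (G_k)_{ij} = rho(|i - j|), (r_k)_i = rho(i), i,j = 1..k.
Equivalently, Durbin-Levinson gives phi_{kk} iteratively:
  phi_{11} = rho(1)
  phi_{kk} = [rho(k) - sum_{j=1..k-1} phi_{k-1,j} rho(k-j)]
            / [1 - sum_{j=1..k-1} phi_{k-1,j} rho(j)],
  phi_{k,j} = phi_{k-1,j} - phi_{kk} phi_{k-1,k-j},  j = 1..k-1.
Step k = 1:
  phi_11 = rho(1) = -0.3553.
Step k = 2:
  phi_22 = [rho(2) - phi_11 rho(1)] / [1 - phi_11 rho(1)] = [-0.1927 - (-0.3553)(-0.3553)] / [1 - (-0.3553)(-0.3553)]
         = -0.31893809 / 0.87376191 = -0.365.
Therefore phi_{22} = -0.3650.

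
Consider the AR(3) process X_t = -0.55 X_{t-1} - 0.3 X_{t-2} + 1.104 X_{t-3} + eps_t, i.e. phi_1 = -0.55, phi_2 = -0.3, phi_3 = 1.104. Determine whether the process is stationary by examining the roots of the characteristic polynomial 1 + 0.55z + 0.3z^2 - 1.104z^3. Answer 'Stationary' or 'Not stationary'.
\text{Not stationary}

The AR(p) characteristic polynomial is P(z) = 1 + 0.55z + 0.3z^2 - 1.104z^3.
Stationarity requires all roots to lie outside the unit circle, i.e. |z| > 1 for every root.
Degree 3: look for a simple real root z0 first, then factor out (1 - z/z0) and solve the remaining quadratic.
Testing z0 = 1.25: P(1.25) = 1 + (0.55)(1.25) + (0.3)(1.25)^2 + (-1.104)(1.25)^3
  = 1 + (0.6875) + (0.46875) + (-2.15625) = 0.  So z_0 = 1.25 is a root, |z_0| = 1.25.
Divide out the factor (1 - 0.8 z) = (1 - z/z0) (since 1/z0 = 0.8):
  P(z) = (1 - 0.8 z)(1 + (1.35) z + (1.38) z^2)
  [check: z-coef 1.35 - (0.8) = 0.55; z^2-coef 1.38 - (0.8)(1.35) = 0.3; z^3-coef -(0.8)(1.38) = -1.104.]
Remaining roots from the quadratic factor 1 + (1.35) z + (1.38) z^2:
  Set 1 + (1.35) z + (1.38) z^2 = 0, i.e. a z^2 + b z + c = 0 with a = 1.38, b = 1.35, c = 1.
  Discriminant D = b^2 - 4ac = (1.35)^2 - 4*(1.38)*1 = 1.8225 - (5.52) = -3.6975.
  D < 0, so the roots are the complex-conjugate pair z = (-b +/- i sqrt(-D)) / (2a) = -0.4891 +/- 0.6967i.
  For a conjugate pair |z|^2 = z * conj(z) = (product of roots) = c/a = 1/(1.38) = 0.724638, so |z| = sqrt(0.724638) = 0.8513 for both roots.
Moduli of all roots: 1.2500, 0.8513, 0.8513.
All moduli strictly greater than 1? No.
Verdict: Not stationary.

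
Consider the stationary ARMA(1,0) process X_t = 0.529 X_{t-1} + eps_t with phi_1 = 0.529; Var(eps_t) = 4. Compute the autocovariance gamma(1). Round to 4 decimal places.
\gamma(1) = 2.9382

Multiply the model equation by X_{t-k} and take expectations. With theta_0 = psi_0 = 1 and psi_j the MA(infinity) weights, this gives
  gamma(k) - sum_i phi_i gamma(k-i) = c_k,
  c_k = sigma^2 * sum_{j=k..q} theta_j psi_{j-k}   (c_k = 0 for k > q),
using gamma(-m) = gamma(m).
Pure AR (q = 0): c_0 = sigma^2 = 4, c_k = 0 for k >= 1.
Equations for k = 0 and k = 1 (AR order 1):
  gamma(0) = phi_1 gamma(1) + c_0
  gamma(1) = phi_1 gamma(0) + c_1
Substituting the second into the first: gamma(0) (1 - phi_1^2) = c_0 + phi_1 c_1, so
  gamma(0) = c_0 / (1 - phi_1^2) = 4 / (1 - (0.529)^2) = 4 / 0.720159 = 5.554329.
  gamma(1) = phi_1 gamma(0) = (0.529)(5.554329) = 2.93824.
Therefore gamma(1) = 2.9382 (to 4 decimal places).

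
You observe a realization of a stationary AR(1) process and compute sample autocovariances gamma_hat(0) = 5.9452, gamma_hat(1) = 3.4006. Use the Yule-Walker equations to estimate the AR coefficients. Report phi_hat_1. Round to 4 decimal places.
\hat\phi_{1} = 0.5720

The Yule-Walker equations for an AR(p) process read, in matrix form,
  Gamma_p phi = r_p,   with   (Gamma_p)_{ij} = gamma(|i - j|),
                       (r_p)_i = gamma(i),   i,j = 1..p.
Substitute the sample gammas (Toeplitz matrix and right-hand side of size 1):
  Gamma_p = [[5.9452]]
  r_p     = [3.4006]
With p = 1 this is the single equation gamma(0) phi_1 = gamma(1):
  phi_hat_1 = gamma(1) / gamma(0) = 3.4006 / 5.9452 = 0.5720.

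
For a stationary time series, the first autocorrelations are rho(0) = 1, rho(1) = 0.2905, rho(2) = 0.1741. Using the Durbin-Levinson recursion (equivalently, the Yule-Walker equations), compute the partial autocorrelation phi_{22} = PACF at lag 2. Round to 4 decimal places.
\phi_{22} = 0.0980

The PACF at lag k is phi_{kk}, the last component of the solution
to the Yule-Walker system G_k phi = r_k where
  (G_k)_{ij} = rho(|i - j|), (r_k)_i = rho(i), i,j = 1..k.
Equivalently, Durbin-Levinson gives phi_{kk} iteratively:
  phi_{11} = rho(1)
  phi_{kk} = [rho(k) - sum_{j=1..k-1} phi_{k-1,j} rho(k-j)]
            / [1 - sum_{j=1..k-1} phi_{k-1,j} rho(j)],
  phi_{k,j} = phi_{k-1,j} - phi_{kk} phi_{k-1,k-j},  j = 1..k-1.
Step k = 1:
  phi_11 = rho(1) = 0.2905.
Step k = 2:
  phi_22 = [rho(2) - phi_11 rho(1)] / [1 - phi_11 rho(1)] = [0.1741 - (0.2905)(0.2905)] / [1 - (0.2905)(0.2905)]
         = 0.08970975 / 0.91560975 = 0.098.
Therefore phi_{22} = 0.0980.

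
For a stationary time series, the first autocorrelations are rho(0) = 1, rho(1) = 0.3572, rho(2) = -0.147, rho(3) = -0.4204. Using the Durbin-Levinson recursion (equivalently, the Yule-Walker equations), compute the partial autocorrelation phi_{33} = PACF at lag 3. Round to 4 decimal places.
\phi_{33} = -0.3040

The PACF at lag k is phi_{kk}, the last component of the solution
to the Yule-Walker system G_k phi = r_k where
  (G_k)_{ij} = rho(|i - j|), (r_k)_i = rho(i), i,j = 1..k.
Equivalently, Durbin-Levinson gives phi_{kk} iteratively:
  phi_{11} = rho(1)
  phi_{kk} = [rho(k) - sum_{j=1..k-1} phi_{k-1,j} rho(k-j)]
            / [1 - sum_{j=1..k-1} phi_{k-1,j} rho(j)],
  phi_{k,j} = phi_{k-1,j} - phi_{kk} phi_{k-1,k-j},  j = 1..k-1.
Step k = 1:
  phi_11 = rho(1) = 0.3572.
Step k = 2:
  phi_22 = [rho(2) - phi_11 rho(1)] / [1 - phi_11 rho(1)] = [-0.147 - (0.3572)(0.3572)] / [1 - (0.3572)(0.3572)]
         = -0.27459184 / 0.87240816 = -0.314752.
  Update: phi_21 = phi_11 - phi_22 phi_11 = 0.3572 - (-0.314752)(0.3572) = 0.469629.
Step k = 3:
  phi_33 = [rho(3) - phi_21 rho(2) - phi_22 rho(1)] / [1 - phi_21 rho(1) - phi_22 rho(2)]
    numerator   = -0.4204 - (0.469629)(-0.147) - (-0.314752)(0.3572) = -0.23893524
    denominator = 1 - (0.469629)(0.3572) - (-0.314752)(-0.147) = 0.78597995
  phi_33 = -0.23893524 / 0.78597995 = -0.304.
Therefore phi_{33} = -0.3040.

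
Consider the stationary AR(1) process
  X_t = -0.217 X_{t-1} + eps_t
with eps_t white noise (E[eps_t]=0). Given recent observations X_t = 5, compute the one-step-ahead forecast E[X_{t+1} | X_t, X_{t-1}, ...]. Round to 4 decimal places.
E[X_{t+1} \mid \mathcal F_t] = -1.0850

For an AR(p) model X_t = c + sum_i phi_i X_{t-i} + eps_t, the
one-step-ahead conditional mean is
  E[X_{t+1} | X_t, ...] = c + sum_i phi_i X_{t+1-i}.
Substitute known values:
  E[X_{t+1} | ...] = (-0.217) * (5)
                   = -1.0850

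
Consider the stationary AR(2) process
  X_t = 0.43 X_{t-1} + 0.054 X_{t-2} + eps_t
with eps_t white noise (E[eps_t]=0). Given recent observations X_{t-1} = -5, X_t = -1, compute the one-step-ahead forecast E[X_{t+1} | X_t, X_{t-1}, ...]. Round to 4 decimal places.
E[X_{t+1} \mid \mathcal F_t] = -0.7000

For an AR(p) model X_t = c + sum_i phi_i X_{t-i} + eps_t, the
one-step-ahead conditional mean is
  E[X_{t+1} | X_t, ...] = c + sum_i phi_i X_{t+1-i}.
Substitute known values:
  E[X_{t+1} | ...] = (0.43) * (-1) + (0.054) * (-5)
                   = -0.7000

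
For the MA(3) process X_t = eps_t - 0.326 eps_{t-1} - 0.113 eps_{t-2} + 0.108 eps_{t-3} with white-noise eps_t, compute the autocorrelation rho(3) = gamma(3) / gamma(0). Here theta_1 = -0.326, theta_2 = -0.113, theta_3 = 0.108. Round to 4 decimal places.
\rho(3) = 0.0955

For an MA(q) process with theta_0 = 1, the autocovariance is
  gamma(k) = sigma^2 * sum_{i=0..q-k} theta_i * theta_{i+k},
and rho(k) = gamma(k) / gamma(0). Sigma^2 cancels.
  numerator   = (1)*(0.108) = 0.108.
  denominator = (1)^2 + (-0.326)^2 + (-0.113)^2 + (0.108)^2 = 1.130709.
  rho(3) = 0.108 / 1.130709 = 0.0955.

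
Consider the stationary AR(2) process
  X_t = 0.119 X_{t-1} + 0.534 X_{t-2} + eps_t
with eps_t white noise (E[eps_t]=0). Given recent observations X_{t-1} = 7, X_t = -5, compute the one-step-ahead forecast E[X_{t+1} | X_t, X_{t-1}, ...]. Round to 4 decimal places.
E[X_{t+1} \mid \mathcal F_t] = 3.1430

For an AR(p) model X_t = c + sum_i phi_i X_{t-i} + eps_t, the
one-step-ahead conditional mean is
  E[X_{t+1} | X_t, ...] = c + sum_i phi_i X_{t+1-i}.
Substitute known values:
  E[X_{t+1} | ...] = (0.119) * (-5) + (0.534) * (7)
                   = 3.1430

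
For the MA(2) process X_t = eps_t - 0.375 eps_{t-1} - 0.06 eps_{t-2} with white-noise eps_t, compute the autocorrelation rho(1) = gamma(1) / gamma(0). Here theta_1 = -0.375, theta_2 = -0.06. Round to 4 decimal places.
\rho(1) = -0.3081

For an MA(q) process with theta_0 = 1, the autocovariance is
  gamma(k) = sigma^2 * sum_{i=0..q-k} theta_i * theta_{i+k},
and rho(k) = gamma(k) / gamma(0). Sigma^2 cancels.
  numerator   = (1)*(-0.375) + (-0.375)*(-0.06) = -0.3525.
  denominator = (1)^2 + (-0.375)^2 + (-0.06)^2 = 1.144225.
  rho(1) = -0.3525 / 1.144225 = -0.3081.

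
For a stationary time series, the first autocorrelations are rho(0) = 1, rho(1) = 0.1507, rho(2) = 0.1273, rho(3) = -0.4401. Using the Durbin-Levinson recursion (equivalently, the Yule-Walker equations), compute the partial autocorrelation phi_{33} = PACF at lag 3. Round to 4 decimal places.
\phi_{33} = -0.4900

The PACF at lag k is phi_{kk}, the last component of the solution
to the Yule-Walker system G_k phi = r_k where
  (G_k)_{ij} = rho(|i - j|), (r_k)_i = rho(i), i,j = 1..k.
Equivalently, Durbin-Levinson gives phi_{kk} iteratively:
  phi_{11} = rho(1)
  phi_{kk} = [rho(k) - sum_{j=1..k-1} phi_{k-1,j} rho(k-j)]
            / [1 - sum_{j=1..k-1} phi_{k-1,j} rho(j)],
  phi_{k,j} = phi_{k-1,j} - phi_{kk} phi_{k-1,k-j},  j = 1..k-1.
Step k = 1:
  phi_11 = rho(1) = 0.1507.
Step k = 2:
  phi_22 = [rho(2) - phi_11 rho(1)] / [1 - phi_11 rho(1)] = [0.1273 - (0.1507)(0.1507)] / [1 - (0.1507)(0.1507)]
         = 0.10458951 / 0.97728951 = 0.10702.
  Update: phi_21 = phi_11 - phi_22 phi_11 = 0.1507 - (0.10702)(0.1507) = 0.134572.
Step k = 3:
  phi_33 = [rho(3) - phi_21 rho(2) - phi_22 rho(1)] / [1 - phi_21 rho(1) - phi_22 rho(2)]
    numerator   = -0.4401 - (0.134572)(0.1273) - (0.10702)(0.1507) = -0.47335894
    denominator = 1 - (0.134572)(0.1507) - (0.10702)(0.1273) = 0.96609634
  phi_33 = -0.47335894 / 0.96609634 = -0.49.
Therefore phi_{33} = -0.4900.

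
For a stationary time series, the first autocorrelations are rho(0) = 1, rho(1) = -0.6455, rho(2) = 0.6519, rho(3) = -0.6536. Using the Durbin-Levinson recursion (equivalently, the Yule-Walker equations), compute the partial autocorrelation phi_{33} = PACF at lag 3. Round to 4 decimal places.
\phi_{33} = -0.2911

The PACF at lag k is phi_{kk}, the last component of the solution
to the Yule-Walker system G_k phi = r_k where
  (G_k)_{ij} = rho(|i - j|), (r_k)_i = rho(i), i,j = 1..k.
Equivalently, Durbin-Levinson gives phi_{kk} iteratively:
  phi_{11} = rho(1)
  phi_{kk} = [rho(k) - sum_{j=1..k-1} phi_{k-1,j} rho(k-j)]
            / [1 - sum_{j=1..k-1} phi_{k-1,j} rho(j)],
  phi_{k,j} = phi_{k-1,j} - phi_{kk} phi_{k-1,k-j},  j = 1..k-1.
Step k = 1:
  phi_11 = rho(1) = -0.6455.
Step k = 2:
  phi_22 = [rho(2) - phi_11 rho(1)] / [1 - phi_11 rho(1)] = [0.6519 - (-0.6455)(-0.6455)] / [1 - (-0.6455)(-0.6455)]
         = 0.23522975 / 0.58332975 = 0.403253.
  Update: phi_21 = phi_11 - phi_22 phi_11 = -0.6455 - (0.403253)(-0.6455) = -0.3852.
Step k = 3:
  phi_33 = [rho(3) - phi_21 rho(2) - phi_22 rho(1)] / [1 - phi_21 rho(1) - phi_22 rho(2)]
    numerator   = -0.6536 - (-0.3852)(0.6519) - (0.403253)(-0.6455) = -0.14218808
    denominator = 1 - (-0.3852)(-0.6455) - (0.403253)(0.6519) = 0.48847254
  phi_33 = -0.14218808 / 0.48847254 = -0.2911.
Therefore phi_{33} = -0.2911.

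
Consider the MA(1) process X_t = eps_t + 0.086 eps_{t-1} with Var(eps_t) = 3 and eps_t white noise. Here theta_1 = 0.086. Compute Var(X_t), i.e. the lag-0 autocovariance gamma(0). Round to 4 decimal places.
\gamma(0) = 3.0222

For an MA(q) process X_t = eps_t + sum_i theta_i eps_{t-i} with
Var(eps_t) = sigma^2, the variance is
  gamma(0) = sigma^2 * (1 + sum_i theta_i^2).
  sum_i theta_i^2 = (0.086)^2 = 0.007396.
  gamma(0) = 3 * (1 + 0.007396) = 3 * 1.007396 = 3.022188, which rounds to 3.0222.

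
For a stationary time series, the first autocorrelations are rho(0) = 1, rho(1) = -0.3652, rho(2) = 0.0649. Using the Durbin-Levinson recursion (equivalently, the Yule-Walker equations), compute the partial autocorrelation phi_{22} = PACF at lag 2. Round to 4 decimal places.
\phi_{22} = -0.0790

The PACF at lag k is phi_{kk}, the last component of the solution
to the Yule-Walker system G_k phi = r_k where
  (G_k)_{ij} = rho(|i - j|), (r_k)_i = rho(i), i,j = 1..k.
Equivalently, Durbin-Levinson gives phi_{kk} iteratively:
  phi_{11} = rho(1)
  phi_{kk} = [rho(k) - sum_{j=1..k-1} phi_{k-1,j} rho(k-j)]
            / [1 - sum_{j=1..k-1} phi_{k-1,j} rho(j)],
  phi_{k,j} = phi_{k-1,j} - phi_{kk} phi_{k-1,k-j},  j = 1..k-1.
Step k = 1:
  phi_11 = rho(1) = -0.3652.
Step k = 2:
  phi_22 = [rho(2) - phi_11 rho(1)] / [1 - phi_11 rho(1)] = [0.0649 - (-0.3652)(-0.3652)] / [1 - (-0.3652)(-0.3652)]
         = -0.06847104 / 0.86662896 = -0.079.
Therefore phi_{22} = -0.0790.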